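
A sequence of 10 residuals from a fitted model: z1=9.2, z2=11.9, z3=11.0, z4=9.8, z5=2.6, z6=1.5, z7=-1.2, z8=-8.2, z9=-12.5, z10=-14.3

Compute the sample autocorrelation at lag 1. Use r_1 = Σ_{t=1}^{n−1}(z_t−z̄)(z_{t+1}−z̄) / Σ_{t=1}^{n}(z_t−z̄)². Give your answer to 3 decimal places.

0.747

Mean z̄ = (9.2 + 11.9 + 11.0 + 9.8 + 2.6 + 1.5 − 1.2 − 8.2 − 12.5 − 14.3)/10 = 0.9800
Numerator Σ_{t=1}^{9}(z_t−z̄)(z_{t+1}−z̄) = 651.2876
Denominator Σ(z_t−z̄)² = 872.1160
r_1 = 651.2876 / 872.1160 = 0.747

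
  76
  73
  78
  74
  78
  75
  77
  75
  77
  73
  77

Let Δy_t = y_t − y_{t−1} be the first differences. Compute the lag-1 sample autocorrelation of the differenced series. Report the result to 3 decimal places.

First differences Δy: -3, 5, -4, 4, -3, 2, -2, 2, -4, 4
Mean of differences = 0.1000
Numerator Σ(Δy_t−Δȳ)(Δy_{t+1}−Δȳ) = -101.0100
Denominator Σ(Δy_t−Δȳ)² = 118.9000
r_1(Δy) = -101.0100 / 118.9000 = -0.850

-0.850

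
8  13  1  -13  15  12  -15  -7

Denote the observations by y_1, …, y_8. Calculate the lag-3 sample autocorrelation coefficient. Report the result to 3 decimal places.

0.177

Mean ȳ = (8 + 13 + 1 − 13 + 15 + 12 − 15 − 7)/8 = 1.7500
Deviations from mean: 6.2500, 11.2500, -0.7500, -14.7500, 13.2500, 10.2500, -16.7500, -8.7500
Numerator Σ_{t=1}^{5}(y_t−ȳ)(y_{t+3}−ȳ) = 180.3125
Denominator Σ(y_t−ȳ)² = 1021.5000
r_3 = 180.3125 / 1021.5000 = 0.177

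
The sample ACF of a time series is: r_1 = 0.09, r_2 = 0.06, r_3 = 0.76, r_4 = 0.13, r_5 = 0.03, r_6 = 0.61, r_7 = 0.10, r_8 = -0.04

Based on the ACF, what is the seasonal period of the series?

3

The largest autocorrelation is r_3 = 0.76, with a weaker echo at lag 6 (0.61); the remaining lags stay at or below 0.13.
The dominant spike at lag 3 indicates a seasonal period of 3.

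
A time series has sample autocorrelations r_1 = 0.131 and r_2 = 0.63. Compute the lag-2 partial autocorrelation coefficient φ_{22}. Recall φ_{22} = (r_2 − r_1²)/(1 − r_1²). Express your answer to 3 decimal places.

0.624

φ_{22} = (r_2 − r_1²) / (1 − r_1²)
r_1² = (0.131)² = 0.017161
Numerator = 0.63 − 0.0172 = 0.6128; denominator = 1 − 0.0172 = 0.9828
φ_{22} = 0.6128 / 0.9828 = 0.624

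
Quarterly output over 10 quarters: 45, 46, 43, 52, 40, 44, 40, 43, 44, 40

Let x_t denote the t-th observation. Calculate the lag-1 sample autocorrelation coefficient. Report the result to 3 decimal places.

Mean x̄ = (45 + 46 + 43 + 52 + 40 + 44 + 40 + 43 + 44 + 40)/10 = 43.7000
Numerator Σ_{t=1}^{9}(x_t−x̄)(x_{t+1}−x̄) = -36.0900
Denominator Σ(x_t−x̄)² = 118.1000
r_1 = -36.0900 / 118.1000 = -0.306

-0.306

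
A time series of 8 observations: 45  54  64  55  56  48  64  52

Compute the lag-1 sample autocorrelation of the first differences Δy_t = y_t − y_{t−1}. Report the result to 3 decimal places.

First differences Δy: 9, 10, -9, 1, -8, 16, -12
Mean of differences = 1.0000
Numerator Σ(Δy_t−Δȳ)(Δy_{t+1}−Δȳ) = -348.0000
Denominator Σ(Δy_t−Δȳ)² = 720.0000
r_1(Δy) = -348.0000 / 720.0000 = -0.483

-0.483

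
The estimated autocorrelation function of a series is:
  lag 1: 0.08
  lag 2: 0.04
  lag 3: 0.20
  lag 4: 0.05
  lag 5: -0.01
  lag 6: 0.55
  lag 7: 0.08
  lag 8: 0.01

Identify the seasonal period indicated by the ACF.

The largest autocorrelation is r_6 = 0.55; the remaining lags stay at or below 0.20.
The dominant spike at lag 6 indicates a seasonal period of 6.

6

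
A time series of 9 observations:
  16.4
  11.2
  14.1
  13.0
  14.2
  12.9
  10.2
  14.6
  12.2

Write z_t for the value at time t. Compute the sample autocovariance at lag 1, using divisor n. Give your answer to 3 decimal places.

Mean z̄ = (16.4 + 11.2 + 14.1 + 13.0 + 14.2 + 12.9 + 10.2 + 14.6 + 12.2)/9 = 13.2000
Σ_{t=1}^{8}(z_t−z̄)(z_{t+1}−z̄) = -13.5800
γ_1 = -13.5800 / 9 = -1.509

-1.509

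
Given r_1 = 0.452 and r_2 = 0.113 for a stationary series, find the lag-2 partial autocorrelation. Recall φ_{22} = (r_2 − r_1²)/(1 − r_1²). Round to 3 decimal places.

φ_{22} = (r_2 − r_1²) / (1 − r_1²)
r_1² = (0.452)² = 0.204304
Numerator = 0.113 − 0.2043 = -0.0913; denominator = 1 − 0.2043 = 0.7957
φ_{22} = -0.0913 / 0.7957 = -0.115

-0.115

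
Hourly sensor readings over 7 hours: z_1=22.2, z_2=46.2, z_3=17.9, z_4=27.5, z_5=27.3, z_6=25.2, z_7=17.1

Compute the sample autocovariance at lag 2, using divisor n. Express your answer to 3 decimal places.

Mean z̄ = (22.2 + 46.2 + 17.9 + 27.5 + 27.3 + 25.2 + 17.1)/7 = 26.2000
Σ_{t=1}^{5}(z_t−z̄)(z_{t+2}−z̄) = 38.7600
γ_2 = 38.7600 / 7 = 5.537

5.537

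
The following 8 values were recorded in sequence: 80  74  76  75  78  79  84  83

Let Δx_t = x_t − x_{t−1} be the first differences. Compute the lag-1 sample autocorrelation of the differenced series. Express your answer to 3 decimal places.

-0.244

First differences Δx: -6, 2, -1, 3, 1, 5, -1
Mean of differences = 0.4286
Numerator Σ(Δx_t−Δx̄)(Δx_{t+1}−Δx̄) = -18.4694
Denominator Σ(Δx_t−Δx̄)² = 75.7143
r_1(Δx) = -18.4694 / 75.7143 = -0.244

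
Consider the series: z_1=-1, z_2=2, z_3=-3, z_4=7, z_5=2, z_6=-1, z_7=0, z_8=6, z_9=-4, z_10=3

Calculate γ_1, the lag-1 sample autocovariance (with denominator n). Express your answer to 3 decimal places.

Mean z̄ = (-1 + 2 − 3 + 7 + 2 − 1 + 0 + 6 − 4 + 3)/10 = 1.1000
Σ_{t=1}^{9}(z_t−z̄)(z_{t+1}−z̄) = -64.1100
γ_1 = -64.1100 / 10 = -6.411

-6.411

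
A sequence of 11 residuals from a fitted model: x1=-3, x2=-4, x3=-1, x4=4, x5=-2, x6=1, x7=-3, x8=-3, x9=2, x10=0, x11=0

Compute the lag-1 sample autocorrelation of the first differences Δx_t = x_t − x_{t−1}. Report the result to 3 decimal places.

First differences Δx: -1, 3, 5, -6, 3, -4, 0, 5, -2, 0
Mean of differences = 0.3000
Numerator Σ(Δx_t−Δx̄)(Δx_{t+1}−Δx̄) = -59.2900
Denominator Σ(Δx_t−Δx̄)² = 124.1000
r_1(Δx) = -59.2900 / 124.1000 = -0.478

-0.478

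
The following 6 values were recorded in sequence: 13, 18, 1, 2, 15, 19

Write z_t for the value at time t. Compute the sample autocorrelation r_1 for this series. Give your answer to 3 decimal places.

0.104

Mean z̄ = (13 + 18 + 1 + 2 + 15 + 19)/6 = 11.3333
Deviations from mean: 1.6667, 6.6667, -10.3333, -9.3333, 3.6667, 7.6667
Σ(z_t−z̄)(z_{t+1}−z̄) = (11.1111) + (-68.8889) + (96.4444) + (-34.2222) + (28.1111) = 32.5556
Denominator Σ(z_t−z̄)² = 313.3333
r_1 = 32.5556 / 313.3333 = 0.104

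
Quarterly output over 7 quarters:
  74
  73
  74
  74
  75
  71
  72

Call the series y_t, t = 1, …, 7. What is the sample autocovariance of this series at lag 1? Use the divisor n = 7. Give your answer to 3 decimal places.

Mean ȳ = (74 + 73 + 74 + 74 + 75 + 71 + 72)/7 = 73.2857
Σ_{t=1}^{6}(y_t−ȳ)(y_{t+1}−ȳ) = 0.3469
γ_1 = 0.3469 / 7 = 0.050

0.050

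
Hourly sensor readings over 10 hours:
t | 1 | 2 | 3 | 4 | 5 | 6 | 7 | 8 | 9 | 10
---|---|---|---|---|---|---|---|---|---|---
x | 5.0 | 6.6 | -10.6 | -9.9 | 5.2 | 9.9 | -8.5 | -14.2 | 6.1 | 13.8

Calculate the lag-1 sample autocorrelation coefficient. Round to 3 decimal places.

0.119

Mean x̄ = (5.0 + 6.6 − 10.6 − 9.9 + 5.2 + 9.9 − 8.5 − 14.2 + 6.1 + 13.8)/10 = 0.3400
Numerator Σ_{t=1}^{9}(x_t−x̄)(x_{t+1}−x̄) = 107.2104
Denominator Σ(x_t−x̄)² = 904.3640
r_1 = 107.2104 / 904.3640 = 0.119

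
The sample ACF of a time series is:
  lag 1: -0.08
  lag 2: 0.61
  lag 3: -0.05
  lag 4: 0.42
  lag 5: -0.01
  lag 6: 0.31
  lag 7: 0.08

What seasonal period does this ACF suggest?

The largest autocorrelation is r_2 = 0.61, with weaker echoes at lags 4 (0.42) and 6 (0.31); the remaining lags stay at or below 0.08.
The dominant spike at lag 2 indicates a seasonal period of 2.

2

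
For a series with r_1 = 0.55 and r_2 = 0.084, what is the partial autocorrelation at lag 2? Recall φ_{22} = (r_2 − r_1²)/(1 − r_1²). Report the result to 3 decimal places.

-0.313

φ_{22} = (r_2 − r_1²) / (1 − r_1²)
r_1² = (0.55)² = 0.3025
Numerator = 0.084 − 0.3025 = -0.2185; denominator = 1 − 0.3025 = 0.6975
φ_{22} = -0.2185 / 0.6975 = -0.313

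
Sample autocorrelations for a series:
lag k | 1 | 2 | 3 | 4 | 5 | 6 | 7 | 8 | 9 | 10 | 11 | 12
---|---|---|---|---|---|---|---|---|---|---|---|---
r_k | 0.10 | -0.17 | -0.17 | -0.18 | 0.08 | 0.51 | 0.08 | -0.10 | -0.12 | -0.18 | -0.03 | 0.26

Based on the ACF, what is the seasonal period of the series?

The largest autocorrelation is r_6 = 0.51, with a weaker echo at lag 12 (0.26); the remaining lags stay at or below 0.10.
The dominant spike at lag 6 indicates a seasonal period of 6.

6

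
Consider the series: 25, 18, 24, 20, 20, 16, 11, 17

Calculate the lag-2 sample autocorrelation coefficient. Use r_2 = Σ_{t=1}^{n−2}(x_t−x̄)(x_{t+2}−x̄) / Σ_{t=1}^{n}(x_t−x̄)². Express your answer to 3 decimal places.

Mean x̄ = (25 + 18 + 24 + 20 + 20 + 16 + 11 + 17)/8 = 18.8750
Deviations from mean: 6.1250, -0.8750, 5.1250, 1.1250, 1.1250, -2.8750, -7.8750, -1.8750
Σ(x_t−x̄)(x_{t+2}−x̄) = (31.3906) + (-0.9844) + (5.7656) + (-3.2344) + (-8.8594) + (5.3906) = 29.4688
Denominator Σ(x_t−x̄)² = 140.8750
r_2 = 29.4688 / 140.8750 = 0.209

0.209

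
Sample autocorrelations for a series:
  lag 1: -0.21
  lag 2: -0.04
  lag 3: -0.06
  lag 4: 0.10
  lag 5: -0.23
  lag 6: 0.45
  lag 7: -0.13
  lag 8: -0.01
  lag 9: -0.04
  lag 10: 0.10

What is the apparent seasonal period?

6

The largest autocorrelation is r_6 = 0.45; the remaining lags stay at or below 0.10.
The dominant spike at lag 6 indicates a seasonal period of 6.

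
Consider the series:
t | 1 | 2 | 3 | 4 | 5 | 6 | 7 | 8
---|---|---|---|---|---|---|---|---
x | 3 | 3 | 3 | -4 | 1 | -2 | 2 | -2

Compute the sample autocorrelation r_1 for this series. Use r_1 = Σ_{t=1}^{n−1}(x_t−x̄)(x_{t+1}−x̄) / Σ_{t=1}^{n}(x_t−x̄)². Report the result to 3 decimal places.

-0.181

Mean x̄ = (3 + 3 + 3 − 4 + 1 − 2 + 2 − 2)/8 = 0.5000
Σ(x_t−x̄)(x_{t+1}−x̄) = (6.2500) + (6.2500) + (-11.2500) + (-2.2500) + (-1.2500) + (-3.7500) + (-3.7500) = -9.7500
Denominator Σ(x_t−x̄)² = 54.0000
r_1 = -9.7500 / 54.0000 = -0.181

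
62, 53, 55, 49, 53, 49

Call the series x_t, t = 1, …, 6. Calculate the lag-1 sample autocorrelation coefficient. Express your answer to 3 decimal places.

-0.063

Mean x̄ = (62 + 53 + 55 + 49 + 53 + 49)/6 = 53.5000
Deviations from mean: 8.5000, -0.5000, 1.5000, -4.5000, -0.5000, -4.5000
Σ(x_t−x̄)(x_{t+1}−x̄) = (-4.2500) + (-0.7500) + (-6.7500) + (2.2500) + (2.2500) = -7.2500
Denominator Σ(x_t−x̄)² = 115.5000
r_1 = -7.2500 / 115.5000 = -0.063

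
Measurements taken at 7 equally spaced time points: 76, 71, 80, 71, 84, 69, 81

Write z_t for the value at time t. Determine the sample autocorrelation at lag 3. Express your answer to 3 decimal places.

-0.456

Mean z̄ = (76 + 71 + 80 + 71 + 84 + 69 + 81)/7 = 76.0000
Σ(z_t−z̄)(z_{t+3}−z̄) = (0.0000) + (-40.0000) + (-28.0000) + (-25.0000) = -93.0000
Denominator Σ(z_t−z̄)² = 204.0000
r_3 = -93.0000 / 204.0000 = -0.456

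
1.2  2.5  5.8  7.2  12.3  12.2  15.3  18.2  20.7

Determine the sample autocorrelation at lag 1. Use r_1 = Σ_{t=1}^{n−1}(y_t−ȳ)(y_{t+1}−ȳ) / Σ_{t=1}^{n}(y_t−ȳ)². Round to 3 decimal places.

Mean ȳ = (1.2 + 2.5 + 5.8 + 7.2 + 12.3 + 12.2 + 15.3 + 18.2 + 20.7)/9 = 10.6000
Numerator Σ_{t=1}^{8}(y_t−ȳ)(y_{t+1}−ȳ) = 248.2800
Denominator Σ(y_t−ȳ)² = 375.8800
r_1 = 248.2800 / 375.8800 = 0.661

0.661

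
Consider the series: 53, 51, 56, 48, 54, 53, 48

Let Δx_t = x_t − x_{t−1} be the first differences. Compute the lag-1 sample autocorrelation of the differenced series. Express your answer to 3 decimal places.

First differences Δx: -2, 5, -8, 6, -1, -5
Mean of differences = -0.8333
Numerator Σ(Δx_t−Δx̄)(Δx_{t+1}−Δx̄) = -98.0278
Denominator Σ(Δx_t−Δx̄)² = 150.8333
r_1(Δx) = -98.0278 / 150.8333 = -0.650

-0.650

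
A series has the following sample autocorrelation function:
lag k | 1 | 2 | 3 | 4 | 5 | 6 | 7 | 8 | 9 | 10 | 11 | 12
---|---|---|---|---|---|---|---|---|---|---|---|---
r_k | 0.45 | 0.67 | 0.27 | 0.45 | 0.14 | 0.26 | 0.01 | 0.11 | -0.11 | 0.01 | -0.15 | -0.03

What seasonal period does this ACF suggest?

The largest autocorrelation is r_2 = 0.67; the remaining lags stay at or below 0.45.
The dominant spike at lag 2 indicates a seasonal period of 2.

2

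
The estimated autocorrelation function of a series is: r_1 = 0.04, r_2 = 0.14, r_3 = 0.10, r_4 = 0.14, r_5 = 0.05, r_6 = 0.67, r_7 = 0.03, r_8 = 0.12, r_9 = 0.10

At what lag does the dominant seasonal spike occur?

6

The largest autocorrelation is r_6 = 0.67; the remaining lags stay at or below 0.14.
The dominant spike at lag 6 indicates a seasonal period of 6.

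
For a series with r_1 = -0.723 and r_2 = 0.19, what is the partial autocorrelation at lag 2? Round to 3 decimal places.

-0.697

φ_{22} = (r_2 − r_1²) / (1 − r_1²)
r_1² = (-0.723)² = 0.522729
Numerator = 0.19 − 0.5227 = -0.3327; denominator = 1 − 0.5227 = 0.4773
φ_{22} = -0.3327 / 0.4773 = -0.697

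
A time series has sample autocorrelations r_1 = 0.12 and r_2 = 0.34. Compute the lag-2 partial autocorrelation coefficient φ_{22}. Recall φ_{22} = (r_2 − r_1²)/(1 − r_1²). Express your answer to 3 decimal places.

φ_{22} = (r_2 − r_1²) / (1 − r_1²)
r_1² = (0.12)² = 0.0144
Numerator = 0.34 − 0.0144 = 0.3256; denominator = 1 − 0.0144 = 0.9856
φ_{22} = 0.3256 / 0.9856 = 0.330

0.330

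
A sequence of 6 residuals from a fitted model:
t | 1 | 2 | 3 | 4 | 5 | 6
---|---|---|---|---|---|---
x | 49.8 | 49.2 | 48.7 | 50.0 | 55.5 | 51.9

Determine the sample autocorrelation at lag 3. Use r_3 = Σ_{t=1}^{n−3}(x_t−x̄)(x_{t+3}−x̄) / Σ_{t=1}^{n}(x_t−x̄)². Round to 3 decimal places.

-0.283

Mean x̄ = (49.8 + 49.2 + 48.7 + 50.0 + 55.5 + 51.9)/6 = 50.8500
Deviations from mean: -1.0500, -1.6500, -2.1500, -0.8500, 4.6500, 1.0500
Σ(x_t−x̄)(x_{t+3}−x̄) = (0.8925) + (-7.6725) + (-2.2575) = -9.0375
Denominator Σ(x_t−x̄)² = 31.8950
r_3 = -9.0375 / 31.8950 = -0.283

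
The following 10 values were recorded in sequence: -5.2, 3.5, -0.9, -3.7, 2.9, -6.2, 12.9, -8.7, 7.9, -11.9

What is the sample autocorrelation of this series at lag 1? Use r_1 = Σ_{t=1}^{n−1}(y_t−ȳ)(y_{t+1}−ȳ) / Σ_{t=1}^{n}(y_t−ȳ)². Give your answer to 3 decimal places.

Mean ȳ = (-5.2 + 3.5 − 0.9 − 3.7 + 2.9 − 6.2 + 12.9 − 8.7 + 7.9 − 11.9)/10 = -0.9400
Numerator Σ_{t=1}^{9}(y_t−ȳ)(y_{t+1}−ȳ) = -395.3256
Denominator Σ(y_t−ȳ)² = 537.9240
r_1 = -395.3256 / 537.9240 = -0.735

-0.735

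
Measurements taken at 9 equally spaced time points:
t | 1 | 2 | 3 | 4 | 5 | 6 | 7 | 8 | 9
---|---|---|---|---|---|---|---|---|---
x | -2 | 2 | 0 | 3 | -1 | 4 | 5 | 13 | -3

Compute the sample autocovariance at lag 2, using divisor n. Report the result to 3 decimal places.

Mean x̄ = (-2 + 2 + 0 + 3 − 1 + 4 + 5 + 13 − 3)/9 = 2.3333
Σ_{t=1}^{7}(x_t−x̄)(x_{t+2}−x̄) = 13.4444
γ_2 = 13.4444 / 9 = 1.494

1.494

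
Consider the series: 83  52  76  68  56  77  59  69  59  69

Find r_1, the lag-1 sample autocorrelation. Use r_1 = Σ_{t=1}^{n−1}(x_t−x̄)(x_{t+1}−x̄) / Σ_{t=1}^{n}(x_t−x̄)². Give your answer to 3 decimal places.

Mean x̄ = (83 + 52 + 76 + 68 + 56 + 77 + 59 + 69 + 59 + 69)/10 = 66.8000
Numerator Σ_{t=1}^{9}(x_t−x̄)(x_{t+1}−x̄) = -619.0400
Denominator Σ(x_t−x̄)² = 919.6000
r_1 = -619.0400 / 919.6000 = -0.673

-0.673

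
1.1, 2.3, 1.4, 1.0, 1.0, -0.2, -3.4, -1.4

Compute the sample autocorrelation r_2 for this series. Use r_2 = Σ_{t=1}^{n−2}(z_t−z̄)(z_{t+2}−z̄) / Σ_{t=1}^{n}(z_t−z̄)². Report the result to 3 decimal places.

0.047

Mean z̄ = (1.1 + 2.3 + 1.4 + 1.0 + 1.0 − 0.2 − 3.4 − 1.4)/8 = 0.2250
Deviations from mean: 0.8750, 2.0750, 1.1750, 0.7750, 0.7750, -0.4250, -3.6250, -1.6250
Σ(z_t−z̄)(z_{t+2}−z̄) = (1.0281) + (1.6081) + (0.9106) + (-0.3294) + (-2.8094) + (0.6906) = 1.0988
Denominator Σ(z_t−z̄)² = 23.6150
r_2 = 1.0988 / 23.6150 = 0.047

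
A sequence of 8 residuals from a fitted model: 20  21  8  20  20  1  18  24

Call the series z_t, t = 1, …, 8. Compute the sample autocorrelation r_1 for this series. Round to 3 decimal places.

-0.248

Mean z̄ = (20 + 21 + 8 + 20 + 20 + 1 + 18 + 24)/8 = 16.5000
Deviations from mean: 3.5000, 4.5000, -8.5000, 3.5000, 3.5000, -15.5000, 1.5000, 7.5000
Numerator Σ_{t=1}^{7}(z_t−z̄)(z_{t+1}−z̄) = -106.2500
Denominator Σ(z_t−z̄)² = 428.0000
r_1 = -106.2500 / 428.0000 = -0.248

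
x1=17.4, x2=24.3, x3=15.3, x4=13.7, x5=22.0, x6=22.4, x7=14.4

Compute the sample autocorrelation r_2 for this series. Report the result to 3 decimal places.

Mean x̄ = (17.4 + 24.3 + 15.3 + 13.7 + 22.0 + 22.4 + 14.4)/7 = 18.5000
Σ(x_t−x̄)(x_{t+2}−x̄) = (3.5200) + (-27.8400) + (-11.2000) + (-18.7200) + (-14.3500) = -68.5900
Denominator Σ(x_t−x̄)² = 112.4000
r_2 = -68.5900 / 112.4000 = -0.610

-0.610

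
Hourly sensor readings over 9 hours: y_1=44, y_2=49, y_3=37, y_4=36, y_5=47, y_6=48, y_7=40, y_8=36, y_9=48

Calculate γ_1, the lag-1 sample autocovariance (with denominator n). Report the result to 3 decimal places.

-2.981

Mean ȳ = (44 + 49 + 37 + 36 + 47 + 48 + 40 + 36 + 48)/9 = 42.7778
Σ_{t=1}^{8}(y_t−ȳ)(y_{t+1}−ȳ) = -26.8272
γ_1 = -26.8272 / 9 = -2.981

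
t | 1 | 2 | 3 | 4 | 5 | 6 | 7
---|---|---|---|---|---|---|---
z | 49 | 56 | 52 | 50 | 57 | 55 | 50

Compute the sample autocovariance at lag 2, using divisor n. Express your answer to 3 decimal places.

Mean z̄ = (49 + 56 + 52 + 50 + 57 + 55 + 50)/7 = 52.7143
Σ_{t=1}^{5}(z_t−z̄)(z_{t+2}−z̄) = -27.1633
γ_2 = -27.1633 / 7 = -3.880

-3.880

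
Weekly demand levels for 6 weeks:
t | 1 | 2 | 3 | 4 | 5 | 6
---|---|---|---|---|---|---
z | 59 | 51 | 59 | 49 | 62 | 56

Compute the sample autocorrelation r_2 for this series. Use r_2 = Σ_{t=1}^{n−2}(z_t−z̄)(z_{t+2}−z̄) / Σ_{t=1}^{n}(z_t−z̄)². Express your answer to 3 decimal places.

Mean z̄ = (59 + 51 + 59 + 49 + 62 + 56)/6 = 56.0000
Deviations from mean: 3.0000, -5.0000, 3.0000, -7.0000, 6.0000, 0.0000
Numerator Σ_{t=1}^{4}(z_t−z̄)(z_{t+2}−z̄) = 62.0000
Denominator Σ(z_t−z̄)² = 128.0000
r_2 = 62.0000 / 128.0000 = 0.484

0.484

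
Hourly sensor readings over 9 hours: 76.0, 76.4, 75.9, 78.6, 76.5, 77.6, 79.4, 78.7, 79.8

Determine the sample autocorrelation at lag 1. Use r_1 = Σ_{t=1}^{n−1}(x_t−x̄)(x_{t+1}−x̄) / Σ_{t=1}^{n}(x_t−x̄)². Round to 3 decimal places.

Mean x̄ = (76.0 + 76.4 + 75.9 + 78.6 + 76.5 + 77.6 + 79.4 + 78.7 + 79.8)/9 = 77.6556
Numerator Σ_{t=1}^{8}(x_t−x̄)(x_{t+1}−x̄) = 5.5625
Denominator Σ(x_t−x̄)² = 18.3622
r_1 = 5.5625 / 18.3622 = 0.303

0.303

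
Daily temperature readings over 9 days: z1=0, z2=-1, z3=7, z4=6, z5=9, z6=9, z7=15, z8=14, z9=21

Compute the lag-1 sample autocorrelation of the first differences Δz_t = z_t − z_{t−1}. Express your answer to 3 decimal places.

-0.739

First differences Δz: -1, 8, -1, 3, 0, 6, -1, 7
Mean of differences = 2.6250
Numerator Σ(Δz_t−Δz̄)(Δz_{t+1}−Δz̄) = -78.2656
Denominator Σ(Δz_t−Δz̄)² = 105.8750
r_1(Δz) = -78.2656 / 105.8750 = -0.739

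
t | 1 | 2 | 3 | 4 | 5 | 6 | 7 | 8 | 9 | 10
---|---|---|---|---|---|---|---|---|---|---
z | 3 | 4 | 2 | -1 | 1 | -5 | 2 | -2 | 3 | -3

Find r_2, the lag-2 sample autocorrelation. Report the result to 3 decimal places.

Mean z̄ = (3 + 4 + 2 − 1 + 1 − 5 + 2 − 2 + 3 − 3)/10 = 0.4000
Numerator Σ_{t=1}^{8}(z_t−z̄)(z_{t+2}−z̄) = 33.8800
Denominator Σ(z_t−z̄)² = 80.4000
r_2 = 33.8800 / 80.4000 = 0.421

0.421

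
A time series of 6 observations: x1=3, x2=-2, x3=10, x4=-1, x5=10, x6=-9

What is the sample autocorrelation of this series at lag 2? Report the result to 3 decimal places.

Mean x̄ = (3 − 2 + 10 − 1 + 10 − 9)/6 = 1.8333
Numerator Σ_{t=1}^{4}(x_t−x̄)(x_{t+2}−x̄) = 117.7778
Denominator Σ(x_t−x̄)² = 274.8333
r_2 = 117.7778 / 274.8333 = 0.429

0.429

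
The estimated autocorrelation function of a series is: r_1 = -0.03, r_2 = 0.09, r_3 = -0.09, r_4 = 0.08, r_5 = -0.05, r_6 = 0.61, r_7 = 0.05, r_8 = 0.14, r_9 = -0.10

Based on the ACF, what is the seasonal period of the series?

The largest autocorrelation is r_6 = 0.61; the remaining lags stay at or below 0.14.
The dominant spike at lag 6 indicates a seasonal period of 6.

6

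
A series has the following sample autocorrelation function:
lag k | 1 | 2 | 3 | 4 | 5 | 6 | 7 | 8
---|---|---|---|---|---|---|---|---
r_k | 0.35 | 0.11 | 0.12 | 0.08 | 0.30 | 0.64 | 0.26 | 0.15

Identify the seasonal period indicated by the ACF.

The largest autocorrelation is r_6 = 0.64; the remaining lags stay at or below 0.35. The elevated value at lag 1 (0.35), dropping to 0.11 at lag 2, reflects decaying short-term dependence rather than seasonality.
The dominant spike at lag 6 indicates a seasonal period of 6.

6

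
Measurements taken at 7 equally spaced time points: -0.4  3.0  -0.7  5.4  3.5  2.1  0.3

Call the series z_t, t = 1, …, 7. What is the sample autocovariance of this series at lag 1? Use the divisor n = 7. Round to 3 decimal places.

Mean z̄ = (-0.4 + 3.0 − 0.7 + 5.4 + 3.5 + 2.1 + 0.3)/7 = 1.8857
Σ_{t=1}^{6}(z_t−z̄)(z_{t+1}−z̄) = -8.8359
γ_1 = -8.8359 / 7 = -1.262

-1.262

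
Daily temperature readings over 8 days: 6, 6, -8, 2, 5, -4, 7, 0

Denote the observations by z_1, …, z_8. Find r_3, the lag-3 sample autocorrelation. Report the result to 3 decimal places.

Mean z̄ = (6 + 6 − 8 + 2 + 5 − 4 + 7 + 0)/8 = 1.7500
Σ(z_t−z̄)(z_{t+3}−z̄) = (1.0625) + (13.8125) + (56.0625) + (1.3125) + (-5.6875) = 66.5625
Denominator Σ(z_t−z̄)² = 205.5000
r_3 = 66.5625 / 205.5000 = 0.324

0.324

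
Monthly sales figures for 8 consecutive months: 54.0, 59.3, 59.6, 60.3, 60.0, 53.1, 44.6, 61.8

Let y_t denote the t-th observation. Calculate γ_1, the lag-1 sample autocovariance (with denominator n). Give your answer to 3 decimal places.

-0.947

Mean ȳ = (54.0 + 59.3 + 59.6 + 60.3 + 60.0 + 53.1 + 44.6 + 61.8)/8 = 56.5875
Deviations: -2.5875, 2.7125, 3.0125, 3.7125, 3.4125, -3.4875, -11.9875, 5.2125
Σ_{t=1}^{7}(y_t−ȳ)(y_{t+1}−ȳ) = -7.5739
γ_1 = -7.5739 / 8 = -0.947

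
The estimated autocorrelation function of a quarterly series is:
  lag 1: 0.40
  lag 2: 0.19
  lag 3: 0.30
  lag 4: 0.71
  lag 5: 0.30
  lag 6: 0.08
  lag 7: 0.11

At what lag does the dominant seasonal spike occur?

The largest autocorrelation is r_4 = 0.71; the remaining lags stay at or below 0.40. The elevated value at lag 1 (0.40), dropping to 0.19 at lag 2, reflects decaying short-term dependence rather than seasonality.
The dominant spike at lag 4 indicates a seasonal period of 4.

4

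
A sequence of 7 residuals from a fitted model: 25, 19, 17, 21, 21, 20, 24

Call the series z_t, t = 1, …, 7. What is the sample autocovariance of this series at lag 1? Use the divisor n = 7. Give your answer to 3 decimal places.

Mean z̄ = (25 + 19 + 17 + 21 + 21 + 20 + 24)/7 = 21.0000
Σ_{t=1}^{6}(z_t−z̄)(z_{t+1}−z̄) = -3.0000
γ_1 = -3.0000 / 7 = -0.429

-0.429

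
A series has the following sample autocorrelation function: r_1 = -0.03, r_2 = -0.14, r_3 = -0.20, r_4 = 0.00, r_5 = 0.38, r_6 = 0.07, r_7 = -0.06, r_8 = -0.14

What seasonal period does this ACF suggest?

5

The largest autocorrelation is r_5 = 0.38; the remaining lags stay at or below 0.07.
The dominant spike at lag 5 indicates a seasonal period of 5.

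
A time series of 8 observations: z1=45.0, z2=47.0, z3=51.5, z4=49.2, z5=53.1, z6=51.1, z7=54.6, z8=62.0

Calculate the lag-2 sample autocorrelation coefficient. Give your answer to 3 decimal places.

0.064

Mean z̄ = (45.0 + 47.0 + 51.5 + 49.2 + 53.1 + 51.1 + 54.6 + 62.0)/8 = 51.6875
Deviations from mean: -6.6875, -4.6875, -0.1875, -2.4875, 1.4125, -0.5875, 2.9125, 10.3125
Σ(z_t−z̄)(z_{t+2}−z̄) = (1.2539) + (11.6602) + (-0.2648) + (1.4614) + (4.1139) + (-6.0586) = 12.1659
Denominator Σ(z_t−z̄)² = 190.0888
r_2 = 12.1659 / 190.0888 = 0.064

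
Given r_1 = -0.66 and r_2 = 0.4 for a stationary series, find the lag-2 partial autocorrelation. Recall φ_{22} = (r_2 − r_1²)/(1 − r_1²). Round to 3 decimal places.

φ_{22} = (r_2 − r_1²) / (1 − r_1²)
r_1² = (-0.66)² = 0.4356
Numerator = 0.4 − 0.4356 = -0.0356; denominator = 1 − 0.4356 = 0.5644
φ_{22} = -0.0356 / 0.5644 = -0.063

-0.063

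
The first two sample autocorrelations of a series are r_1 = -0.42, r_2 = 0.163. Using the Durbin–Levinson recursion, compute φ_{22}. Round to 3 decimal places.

φ_{22} = (r_2 − r_1²) / (1 − r_1²)
r_1² = (-0.42)² = 0.1764
Numerator = 0.163 − 0.1764 = -0.0134; denominator = 1 − 0.1764 = 0.8236
φ_{22} = -0.0134 / 0.8236 = -0.016

-0.016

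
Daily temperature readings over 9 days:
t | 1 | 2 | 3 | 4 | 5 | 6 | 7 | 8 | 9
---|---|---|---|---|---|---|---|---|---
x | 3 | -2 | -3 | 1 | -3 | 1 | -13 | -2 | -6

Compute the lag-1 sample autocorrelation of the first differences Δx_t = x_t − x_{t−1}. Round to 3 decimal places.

First differences Δx: -5, -1, 4, -4, 4, -14, 11, -4
Mean of differences = -1.1250
Numerator Σ(Δx_t−Δx̄)(Δx_{t+1}−Δx̄) = -286.2656
Denominator Σ(Δx_t−Δx̄)² = 396.8750
r_1(Δx) = -286.2656 / 396.8750 = -0.721

-0.721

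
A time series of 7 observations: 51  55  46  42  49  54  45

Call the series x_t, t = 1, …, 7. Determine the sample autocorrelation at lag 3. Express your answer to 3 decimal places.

-0.015

Mean x̄ = (51 + 55 + 46 + 42 + 49 + 54 + 45)/7 = 48.8571
Deviations from mean: 2.1429, 6.1429, -2.8571, -6.8571, 0.1429, 5.1429, -3.8571
Numerator Σ_{t=1}^{4}(x_t−x̄)(x_{t+3}−x̄) = -2.0612
Denominator Σ(x_t−x̄)² = 138.8571
r_3 = -2.0612 / 138.8571 = -0.015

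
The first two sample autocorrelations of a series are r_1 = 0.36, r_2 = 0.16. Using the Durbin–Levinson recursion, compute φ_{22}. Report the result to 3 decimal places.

0.035

φ_{22} = (r_2 − r_1²) / (1 − r_1²)
r_1² = (0.36)² = 0.1296
Numerator = 0.16 − 0.1296 = 0.0304; denominator = 1 − 0.1296 = 0.8704
φ_{22} = 0.0304 / 0.8704 = 0.035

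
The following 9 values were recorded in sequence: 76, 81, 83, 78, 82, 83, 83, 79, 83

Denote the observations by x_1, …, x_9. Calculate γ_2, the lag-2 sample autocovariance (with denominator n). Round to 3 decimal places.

Mean x̄ = (76 + 81 + 83 + 78 + 82 + 83 + 83 + 79 + 83)/9 = 80.8889
Σ_{t=1}^{7}(x_t−x̄)(x_{t+2}−x̄) = -11.5802
γ_2 = -11.5802 / 9 = -1.287

-1.287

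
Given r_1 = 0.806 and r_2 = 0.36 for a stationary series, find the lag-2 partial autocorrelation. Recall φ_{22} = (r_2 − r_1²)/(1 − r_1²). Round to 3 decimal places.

φ_{22} = (r_2 − r_1²) / (1 − r_1²)
r_1² = (0.806)² = 0.649636
Numerator = 0.36 − 0.6496 = -0.2896; denominator = 1 − 0.6496 = 0.3504
φ_{22} = -0.2896 / 0.3504 = -0.827

-0.827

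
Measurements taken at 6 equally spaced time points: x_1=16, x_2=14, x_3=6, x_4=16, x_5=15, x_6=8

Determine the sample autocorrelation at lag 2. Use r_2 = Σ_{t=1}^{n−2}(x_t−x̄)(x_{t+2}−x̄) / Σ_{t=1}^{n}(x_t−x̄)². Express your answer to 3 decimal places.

Mean x̄ = (16 + 14 + 6 + 16 + 15 + 8)/6 = 12.5000
Deviations from mean: 3.5000, 1.5000, -6.5000, 3.5000, 2.5000, -4.5000
Σ(x_t−x̄)(x_{t+2}−x̄) = (-22.7500) + (5.2500) + (-16.2500) + (-15.7500) = -49.5000
Denominator Σ(x_t−x̄)² = 95.5000
r_2 = -49.5000 / 95.5000 = -0.518

-0.518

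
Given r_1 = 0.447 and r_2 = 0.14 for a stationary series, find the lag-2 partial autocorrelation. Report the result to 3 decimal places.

φ_{22} = (r_2 − r_1²) / (1 − r_1²)
r_1² = (0.447)² = 0.199809
Numerator = 0.14 − 0.1998 = -0.0598; denominator = 1 − 0.1998 = 0.8002
φ_{22} = -0.0598 / 0.8002 = -0.075

-0.075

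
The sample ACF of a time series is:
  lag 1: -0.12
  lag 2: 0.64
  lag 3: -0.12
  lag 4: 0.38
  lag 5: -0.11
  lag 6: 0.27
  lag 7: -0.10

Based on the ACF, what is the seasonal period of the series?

2

The largest autocorrelation is r_2 = 0.64, with weaker echoes at lags 4 (0.38) and 6 (0.27); the remaining lags stay at or below -0.10.
The dominant spike at lag 2 indicates a seasonal period of 2.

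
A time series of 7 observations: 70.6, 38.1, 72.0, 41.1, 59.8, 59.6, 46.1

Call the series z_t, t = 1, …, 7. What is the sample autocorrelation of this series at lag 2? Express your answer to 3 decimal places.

Mean z̄ = (70.6 + 38.1 + 72.0 + 41.1 + 59.8 + 59.6 + 46.1)/7 = 55.3286
Deviations from mean: 15.2714, -17.2286, 16.6714, -14.2286, 4.4714, 4.2714, -9.2286
Σ(z_t−z̄)(z_{t+2}−z̄) = (254.5965) + (245.1380) + (74.5451) + (-60.7763) + (-41.2649) = 472.2384
Denominator Σ(z_t−z̄)² = 1133.8343
r_2 = 472.2384 / 1133.8343 = 0.416

0.416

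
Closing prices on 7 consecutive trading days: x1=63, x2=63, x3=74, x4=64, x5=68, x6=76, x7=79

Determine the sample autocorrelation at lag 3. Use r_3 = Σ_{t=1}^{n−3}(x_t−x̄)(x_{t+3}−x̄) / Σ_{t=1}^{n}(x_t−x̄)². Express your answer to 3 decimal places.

Mean x̄ = (63 + 63 + 74 + 64 + 68 + 76 + 79)/7 = 69.5714
Deviations from mean: -6.5714, -6.5714, 4.4286, -5.5714, -1.5714, 6.4286, 9.4286
Σ(x_t−x̄)(x_{t+3}−x̄) = (36.6122) + (10.3265) + (28.4694) + (-52.5306) = 22.8776
Denominator Σ(x_t−x̄)² = 269.7143
r_3 = 22.8776 / 269.7143 = 0.085

0.085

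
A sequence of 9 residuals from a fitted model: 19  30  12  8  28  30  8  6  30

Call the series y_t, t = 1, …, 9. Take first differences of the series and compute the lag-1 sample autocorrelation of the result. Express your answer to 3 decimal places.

First differences Δy: 11, -18, -4, 20, 2, -22, -2, 24
Mean of differences = 1.3750
Numerator Σ(Δy_t−Δȳ)(Δy_{t+1}−Δȳ) = -182.8906
Denominator Σ(Δy_t−Δȳ)² = 1913.8750
r_1(Δy) = -182.8906 / 1913.8750 = -0.096

-0.096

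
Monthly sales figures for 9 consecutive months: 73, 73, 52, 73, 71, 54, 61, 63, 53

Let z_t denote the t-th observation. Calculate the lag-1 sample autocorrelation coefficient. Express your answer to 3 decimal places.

Mean z̄ = (73 + 73 + 52 + 73 + 71 + 54 + 61 + 63 + 53)/9 = 63.6667
Numerator Σ_{t=1}^{8}(z_t−z̄)(z_{t+1}−z̄) = -98.4444
Denominator Σ(z_t−z̄)² = 666.0000
r_1 = -98.4444 / 666.0000 = -0.148

-0.148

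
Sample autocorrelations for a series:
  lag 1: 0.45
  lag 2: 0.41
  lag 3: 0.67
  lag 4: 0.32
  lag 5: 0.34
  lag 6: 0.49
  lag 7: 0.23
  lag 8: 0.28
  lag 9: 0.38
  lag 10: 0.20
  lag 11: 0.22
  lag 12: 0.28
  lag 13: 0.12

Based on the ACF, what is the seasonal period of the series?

The largest autocorrelation is r_3 = 0.67, with a weaker echo at lag 6 (0.49); the remaining lags stay at or below 0.45. The elevated value at lag 1 (0.45), dropping to 0.41 at lag 2, reflects decaying short-term dependence rather than seasonality.
The dominant spike at lag 3 indicates a seasonal period of 3.

3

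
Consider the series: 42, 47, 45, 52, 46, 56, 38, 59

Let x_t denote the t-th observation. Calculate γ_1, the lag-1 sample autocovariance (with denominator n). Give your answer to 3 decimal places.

Mean x̄ = (42 + 47 + 45 + 52 + 46 + 56 + 38 + 59)/8 = 48.1250
Deviations: -6.1250, -1.1250, -3.1250, 3.8750, -2.1250, 7.8750, -10.1250, 10.8750
Σ_{t=1}^{7}(x_t−x̄)(x_{t+1}−x̄) = -216.5156
γ_1 = -216.5156 / 8 = -27.064

-27.064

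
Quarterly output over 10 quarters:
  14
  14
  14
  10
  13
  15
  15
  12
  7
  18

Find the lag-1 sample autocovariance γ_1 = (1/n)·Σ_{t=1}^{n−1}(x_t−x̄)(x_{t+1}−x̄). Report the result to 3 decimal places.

-2.224

Mean x̄ = (14 + 14 + 14 + 10 + 13 + 15 + 15 + 12 + 7 + 18)/10 = 13.2000
Σ_{t=1}^{9}(x_t−x̄)(x_{t+1}−x̄) = -22.2400
γ_1 = -22.2400 / 10 = -2.224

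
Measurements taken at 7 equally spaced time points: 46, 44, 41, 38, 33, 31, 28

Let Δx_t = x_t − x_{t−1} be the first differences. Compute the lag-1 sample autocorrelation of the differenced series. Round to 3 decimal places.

First differences Δx: -2, -3, -3, -5, -2, -3
Mean of differences = -3.0000
Numerator Σ(Δx_t−Δx̄)(Δx_{t+1}−Δx̄) = -2.0000
Denominator Σ(Δx_t−Δx̄)² = 6.0000
r_1(Δx) = -2.0000 / 6.0000 = -0.333

-0.333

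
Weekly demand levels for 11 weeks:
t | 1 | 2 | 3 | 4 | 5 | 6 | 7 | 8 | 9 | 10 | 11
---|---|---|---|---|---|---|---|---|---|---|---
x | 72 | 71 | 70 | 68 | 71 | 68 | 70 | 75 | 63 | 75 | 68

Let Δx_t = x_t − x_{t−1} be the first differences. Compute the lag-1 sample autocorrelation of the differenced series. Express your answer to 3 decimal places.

-0.758

First differences Δx: -1, -1, -2, 3, -3, 2, 5, -12, 12, -7
Mean of differences = -0.4000
Numerator Σ(Δx_t−Δx̄)(Δx_{t+1}−Δx̄) = -294.5600
Denominator Σ(Δx_t−Δx̄)² = 388.4000
r_1(Δx) = -294.5600 / 388.4000 = -0.758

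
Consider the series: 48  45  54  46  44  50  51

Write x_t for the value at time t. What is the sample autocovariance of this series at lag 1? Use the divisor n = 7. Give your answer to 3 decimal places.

-3.399

Mean x̄ = (48 + 45 + 54 + 46 + 44 + 50 + 51)/7 = 48.2857
Deviations: -0.2857, -3.2857, 5.7143, -2.2857, -4.2857, 1.7143, 2.7143
Σ_{t=1}^{6}(x_t−x̄)(x_{t+1}−x̄) = -23.7959
γ_1 = -23.7959 / 7 = -3.399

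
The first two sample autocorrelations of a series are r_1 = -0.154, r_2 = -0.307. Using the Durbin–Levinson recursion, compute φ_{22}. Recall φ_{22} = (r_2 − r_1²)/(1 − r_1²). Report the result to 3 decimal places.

-0.339

φ_{22} = (r_2 − r_1²) / (1 − r_1²)
r_1² = (-0.154)² = 0.023716
Numerator = -0.307 − 0.0237 = -0.3307; denominator = 1 − 0.0237 = 0.9763
φ_{22} = -0.3307 / 0.9763 = -0.339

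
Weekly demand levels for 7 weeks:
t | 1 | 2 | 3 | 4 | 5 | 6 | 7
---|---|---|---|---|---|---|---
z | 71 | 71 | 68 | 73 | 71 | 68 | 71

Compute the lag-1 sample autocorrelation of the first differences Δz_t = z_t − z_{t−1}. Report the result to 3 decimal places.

-0.500

First differences Δz: 0, -3, 5, -2, -3, 3
Mean of differences = 0.0000
Numerator Σ(Δz_t−Δz̄)(Δz_{t+1}−Δz̄) = -28.0000
Denominator Σ(Δz_t−Δz̄)² = 56.0000
r_1(Δz) = -28.0000 / 56.0000 = -0.500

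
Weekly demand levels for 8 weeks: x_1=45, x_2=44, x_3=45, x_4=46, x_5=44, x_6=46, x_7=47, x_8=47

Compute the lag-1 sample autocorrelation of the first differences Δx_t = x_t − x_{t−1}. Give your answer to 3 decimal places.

First differences Δx: -1, 1, 1, -2, 2, 1, 0
Mean of differences = 0.2857
Numerator Σ(Δx_t−Δx̄)(Δx_{t+1}−Δx̄) = -4.9388
Denominator Σ(Δx_t−Δx̄)² = 11.4286
r_1(Δx) = -4.9388 / 11.4286 = -0.432

-0.432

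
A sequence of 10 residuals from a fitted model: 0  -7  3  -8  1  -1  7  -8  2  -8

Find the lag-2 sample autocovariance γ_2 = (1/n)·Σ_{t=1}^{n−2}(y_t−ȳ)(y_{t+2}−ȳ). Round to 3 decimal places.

Mean ȳ = (0 − 7 + 3 − 8 + 1 − 1 + 7 − 8 + 2 − 8)/10 = -1.9000
Σ_{t=1}^{8}(y_t−ȳ)(y_{t+2}−ȳ) = 141.3800
γ_2 = 141.3800 / 10 = 14.138

14.138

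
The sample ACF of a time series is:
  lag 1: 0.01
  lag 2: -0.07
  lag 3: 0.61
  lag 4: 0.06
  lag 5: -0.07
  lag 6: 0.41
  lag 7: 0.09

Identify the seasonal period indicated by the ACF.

The largest autocorrelation is r_3 = 0.61, with a weaker echo at lag 6 (0.41); the remaining lags stay at or below 0.09.
The dominant spike at lag 3 indicates a seasonal period of 3.

3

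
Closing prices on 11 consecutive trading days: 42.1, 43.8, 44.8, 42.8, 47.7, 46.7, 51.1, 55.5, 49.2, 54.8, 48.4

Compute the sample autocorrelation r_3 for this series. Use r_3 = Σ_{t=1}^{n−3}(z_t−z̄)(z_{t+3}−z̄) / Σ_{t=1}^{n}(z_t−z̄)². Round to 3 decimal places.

Mean z̄ = (42.1 + 43.8 + 44.8 + 42.8 + 47.7 + 46.7 + 51.1 + 55.5 + 49.2 + 54.8 + 48.4)/11 = 47.9000
Numerator Σ_{t=1}^{8}(z_t−z̄)(z_{t+3}−z̄) = 40.6000
Denominator Σ(z_t−z̄)² = 205.1000
r_3 = 40.6000 / 205.1000 = 0.198

0.198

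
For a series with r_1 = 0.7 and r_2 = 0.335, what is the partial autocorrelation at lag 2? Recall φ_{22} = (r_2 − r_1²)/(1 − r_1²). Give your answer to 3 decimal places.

φ_{22} = (r_2 − r_1²) / (1 − r_1²)
r_1² = (0.7)² = 0.49
Numerator = 0.335 − 0.4900 = -0.1550; denominator = 1 − 0.4900 = 0.5100
φ_{22} = -0.1550 / 0.5100 = -0.304

-0.304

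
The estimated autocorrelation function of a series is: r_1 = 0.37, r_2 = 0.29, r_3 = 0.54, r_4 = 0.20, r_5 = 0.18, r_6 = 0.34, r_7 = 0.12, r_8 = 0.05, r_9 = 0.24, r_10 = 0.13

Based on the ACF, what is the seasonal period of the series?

The largest autocorrelation is r_3 = 0.54; the remaining lags stay at or below 0.37. The elevated value at lag 1 (0.37), dropping to 0.29 at lag 2, reflects decaying short-term dependence rather than seasonality.
The dominant spike at lag 3 indicates a seasonal period of 3.

3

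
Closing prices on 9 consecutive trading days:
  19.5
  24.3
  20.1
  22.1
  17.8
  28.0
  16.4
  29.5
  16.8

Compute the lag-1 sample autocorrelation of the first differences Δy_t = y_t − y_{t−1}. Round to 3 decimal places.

First differences Δy: 4.8, -4.2, 2.0, -4.3, 10.2, -11.6, 13.1, -12.7
Mean of differences = -0.3375
Numerator Σ(Δy_t−Δȳ)(Δy_{t+1}−Δȳ) = -516.0289
Denominator Σ(Δy_t−Δȳ)² = 633.7588
r_1(Δy) = -516.0289 / 633.7588 = -0.814

-0.814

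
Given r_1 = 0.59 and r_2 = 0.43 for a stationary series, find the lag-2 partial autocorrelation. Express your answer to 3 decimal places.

φ_{22} = (r_2 − r_1²) / (1 − r_1²)
r_1² = (0.59)² = 0.3481
Numerator = 0.43 − 0.3481 = 0.0819; denominator = 1 − 0.3481 = 0.6519
φ_{22} = 0.0819 / 0.6519 = 0.126

0.126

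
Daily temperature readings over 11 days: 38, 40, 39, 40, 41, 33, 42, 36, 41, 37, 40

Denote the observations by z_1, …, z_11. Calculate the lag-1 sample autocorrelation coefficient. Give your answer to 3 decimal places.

Mean z̄ = (38 + 40 + 39 + 40 + 41 + 33 + 42 + 36 + 41 + 37 + 40)/11 = 38.8182
Numerator Σ_{t=1}^{10}(z_t−z̄)(z_{t+1}−z̄) = -50.3967
Denominator Σ(z_t−z̄)² = 69.6364
r_1 = -50.3967 / 69.6364 = -0.724

-0.724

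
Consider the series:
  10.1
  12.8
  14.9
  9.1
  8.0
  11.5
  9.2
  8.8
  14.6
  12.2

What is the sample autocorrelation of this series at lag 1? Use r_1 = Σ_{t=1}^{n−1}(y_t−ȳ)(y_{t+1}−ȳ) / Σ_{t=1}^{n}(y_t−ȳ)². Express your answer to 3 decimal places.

0.028

Mean ȳ = (10.1 + 12.8 + 14.9 + 9.1 + 8.0 + 11.5 + 9.2 + 8.8 + 14.6 + 12.2)/10 = 11.1200
Numerator Σ_{t=1}^{9}(y_t−ȳ)(y_{t+1}−ȳ) = 1.5276
Denominator Σ(y_t−ȳ)² = 54.4560
r_1 = 1.5276 / 54.4560 = 0.028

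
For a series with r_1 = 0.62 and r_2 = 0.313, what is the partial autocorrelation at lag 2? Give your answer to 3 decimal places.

φ_{22} = (r_2 − r_1²) / (1 − r_1²)
r_1² = (0.62)² = 0.3844
Numerator = 0.313 − 0.3844 = -0.0714; denominator = 1 − 0.3844 = 0.6156
φ_{22} = -0.0714 / 0.6156 = -0.116

-0.116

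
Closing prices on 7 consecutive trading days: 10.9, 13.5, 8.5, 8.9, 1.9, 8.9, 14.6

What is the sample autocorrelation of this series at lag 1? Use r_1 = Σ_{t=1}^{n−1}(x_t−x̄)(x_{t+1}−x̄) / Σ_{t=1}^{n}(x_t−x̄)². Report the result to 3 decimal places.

0.085

Mean x̄ = (10.9 + 13.5 + 8.5 + 8.9 + 1.9 + 8.9 + 14.6)/7 = 9.6000
Σ(x_t−x̄)(x_{t+1}−x̄) = (5.0700) + (-4.2900) + (0.7700) + (5.3900) + (5.3900) + (-3.5000) = 8.8300
Denominator Σ(x_t−x̄)² = 103.3800
r_1 = 8.8300 / 103.3800 = 0.085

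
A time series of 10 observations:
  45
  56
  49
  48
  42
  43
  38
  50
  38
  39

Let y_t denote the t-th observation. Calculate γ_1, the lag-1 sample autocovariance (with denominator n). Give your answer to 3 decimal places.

Mean ȳ = (45 + 56 + 49 + 48 + 42 + 43 + 38 + 50 + 38 + 39)/10 = 44.8000
Σ_{t=1}^{9}(y_t−ȳ)(y_{t+1}−ȳ) = 39.7600
γ_1 = 39.7600 / 10 = 3.976

3.976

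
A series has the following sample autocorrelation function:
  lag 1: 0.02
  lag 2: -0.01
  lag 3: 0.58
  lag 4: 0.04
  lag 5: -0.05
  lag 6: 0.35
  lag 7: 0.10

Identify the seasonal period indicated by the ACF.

The largest autocorrelation is r_3 = 0.58, with a weaker echo at lag 6 (0.35); the remaining lags stay at or below 0.10.
The dominant spike at lag 3 indicates a seasonal period of 3.

3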